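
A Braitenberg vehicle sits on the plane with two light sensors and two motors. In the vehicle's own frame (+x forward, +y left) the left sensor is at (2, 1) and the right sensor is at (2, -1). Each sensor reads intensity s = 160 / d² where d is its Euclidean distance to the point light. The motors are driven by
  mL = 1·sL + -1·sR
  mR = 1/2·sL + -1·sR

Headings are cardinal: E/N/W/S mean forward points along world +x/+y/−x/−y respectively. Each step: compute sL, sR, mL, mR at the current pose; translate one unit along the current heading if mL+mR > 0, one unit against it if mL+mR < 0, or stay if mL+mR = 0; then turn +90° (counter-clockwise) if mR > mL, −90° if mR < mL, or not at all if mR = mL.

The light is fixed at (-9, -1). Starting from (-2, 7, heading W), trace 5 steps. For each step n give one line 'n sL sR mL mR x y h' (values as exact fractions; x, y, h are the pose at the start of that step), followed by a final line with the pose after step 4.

n=0: pose=(-2,7,W); sL=80/37, sR=80/53; mL=1280/1961, mR=-840/1961; mL+mR=440/1961 → advance +1; mR−mL=-40/37 → turn -1·90°
n=1: pose=(-3,7,N); sL=32/25, sR=160/149; mL=768/3725, mR=-1616/3725; mL+mR=-848/3725 → advance -1; mR−mL=-16/25 → turn -1·90°
n=2: pose=(-3,6,E); sL=5/4, sR=8/5; mL=-7/20, mR=-39/40; mL+mR=-53/40 → advance -1; mR−mL=-5/8 → turn -1·90°
n=3: pose=(-4,6,S); sL=160/61, sR=160/41; mL=-3200/2501, mR=-6480/2501; mL+mR=-9680/2501 → advance -1; mR−mL=-80/61 → turn -1·90°
n=4: pose=(-4,7,W); sL=80/29, sR=16/9; mL=256/261, mR=-104/261; mL+mR=152/261 → advance +1; mR−mL=-40/29 → turn -1·90°

0 80/37 80/53 1280/1961 -840/1961 -2 7 W
1 32/25 160/149 768/3725 -1616/3725 -3 7 N
2 5/4 8/5 -7/20 -39/40 -3 6 E
3 160/61 160/41 -3200/2501 -6480/2501 -4 6 S
4 80/29 16/9 256/261 -104/261 -4 7 W
final -5 7 N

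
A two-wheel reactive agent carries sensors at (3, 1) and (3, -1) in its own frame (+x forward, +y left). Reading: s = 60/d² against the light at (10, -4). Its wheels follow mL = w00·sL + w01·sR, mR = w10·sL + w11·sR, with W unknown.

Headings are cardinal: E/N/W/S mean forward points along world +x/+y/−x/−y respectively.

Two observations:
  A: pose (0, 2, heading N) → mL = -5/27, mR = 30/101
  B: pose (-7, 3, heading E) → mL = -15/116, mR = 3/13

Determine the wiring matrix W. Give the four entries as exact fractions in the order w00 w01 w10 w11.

obs A: pose=(0,2,N) → sL=30/101, sR=10/27, mL=-5/27, mR=30/101
obs B: pose=(-7,3,E) → sL=3/13, sR=15/58, mL=-15/116, mR=3/13
sensor matrix S = [[30/101, 10/27], [3/13, 15/58]]; det S = -2965/342693
solve [mL_A; mL_B] = S·[w00; w01] and [mR_A; mR_B] = S·[w10; w11]:
  w00 = 0, w01 = -1/2, w10 = 1, w11 = 0

0 -1/2 1 0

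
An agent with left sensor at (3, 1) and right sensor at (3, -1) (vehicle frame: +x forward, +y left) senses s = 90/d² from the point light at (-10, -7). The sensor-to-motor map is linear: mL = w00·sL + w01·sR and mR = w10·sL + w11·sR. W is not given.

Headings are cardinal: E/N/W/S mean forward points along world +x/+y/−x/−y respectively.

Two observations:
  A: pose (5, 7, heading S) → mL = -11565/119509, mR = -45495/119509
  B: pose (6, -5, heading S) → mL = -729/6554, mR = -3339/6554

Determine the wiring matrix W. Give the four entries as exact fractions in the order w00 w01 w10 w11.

-1 1/2 -1 -1/2

obs A: pose=(5,7,S) → sL=90/377, sR=90/317, mL=-11565/119509, mR=-45495/119509
obs B: pose=(6,-5,S) → sL=9/29, sR=45/113, mL=-729/6554, mR=-3339/6554
sensor matrix S = [[90/377, 90/317], [9/29, 45/113]]; det S = 3240/465673
solve [mL_A; mL_B] = S·[w00; w01] and [mR_A; mR_B] = S·[w10; w11]:
  w00 = -1, w01 = 1/2, w10 = -1, w11 = -1/2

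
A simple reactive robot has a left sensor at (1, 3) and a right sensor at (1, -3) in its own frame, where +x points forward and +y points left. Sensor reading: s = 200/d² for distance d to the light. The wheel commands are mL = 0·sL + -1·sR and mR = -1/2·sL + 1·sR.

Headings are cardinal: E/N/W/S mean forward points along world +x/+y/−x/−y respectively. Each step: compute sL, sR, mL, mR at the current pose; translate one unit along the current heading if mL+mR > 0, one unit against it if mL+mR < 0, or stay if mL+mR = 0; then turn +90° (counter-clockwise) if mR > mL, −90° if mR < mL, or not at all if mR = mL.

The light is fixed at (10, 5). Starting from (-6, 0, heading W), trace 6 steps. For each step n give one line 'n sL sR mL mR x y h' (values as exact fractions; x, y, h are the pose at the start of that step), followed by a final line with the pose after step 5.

0 200/353 200/293 -200/293 41300/103429 -6 0 W
1 10/9 5/9 -5/9 0 -5 0 S
2 200/197 40/49 -40/49 2980/9653 -5 1 E
3 20/37 100/89 -100/89 2810/3293 -6 1 N
4 200/353 200/293 -200/293 41300/103429 -6 0 W
5 10/9 5/9 -5/9 0 -5 0 S
final -5 1 E

n=0: pose=(-6,0,W); sL=200/353, sR=200/293; mL=-200/293, mR=41300/103429; mL+mR=-100/353 → advance -1; mR−mL=111900/103429 → turn +1·90°
n=1: pose=(-5,0,S); sL=10/9, sR=5/9; mL=-5/9, mR=0; mL+mR=-5/9 → advance -1; mR−mL=5/9 → turn +1·90°
n=2: pose=(-5,1,E); sL=200/197, sR=40/49; mL=-40/49, mR=2980/9653; mL+mR=-100/197 → advance -1; mR−mL=10860/9653 → turn +1·90°
n=3: pose=(-6,1,N); sL=20/37, sR=100/89; mL=-100/89, mR=2810/3293; mL+mR=-10/37 → advance -1; mR−mL=6510/3293 → turn +1·90°
n=4: pose=(-6,0,W); sL=200/353, sR=200/293; mL=-200/293, mR=41300/103429; mL+mR=-100/353 → advance -1; mR−mL=111900/103429 → turn +1·90°
n=5: pose=(-5,0,S); sL=10/9, sR=5/9; mL=-5/9, mR=0; mL+mR=-5/9 → advance -1; mR−mL=5/9 → turn +1·90°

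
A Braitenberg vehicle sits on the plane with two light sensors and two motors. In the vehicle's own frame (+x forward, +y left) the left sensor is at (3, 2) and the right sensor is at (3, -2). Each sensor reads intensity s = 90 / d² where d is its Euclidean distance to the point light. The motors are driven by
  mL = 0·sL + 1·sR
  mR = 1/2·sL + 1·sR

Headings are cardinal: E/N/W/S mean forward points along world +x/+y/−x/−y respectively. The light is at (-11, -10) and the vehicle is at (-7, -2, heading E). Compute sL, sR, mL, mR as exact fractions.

90/149 18/17 18/17 3447/2533

left sensor world pos  = (-4, 0); dL² = 149
right sensor world pos = (-4, -4); dR² = 85
sL = 90/149 = 90/149
sR = 90/85 = 18/17
mL = 0·sL + 1·sR = 18/17
mR = 1/2·sL + 1·sR = 3447/2533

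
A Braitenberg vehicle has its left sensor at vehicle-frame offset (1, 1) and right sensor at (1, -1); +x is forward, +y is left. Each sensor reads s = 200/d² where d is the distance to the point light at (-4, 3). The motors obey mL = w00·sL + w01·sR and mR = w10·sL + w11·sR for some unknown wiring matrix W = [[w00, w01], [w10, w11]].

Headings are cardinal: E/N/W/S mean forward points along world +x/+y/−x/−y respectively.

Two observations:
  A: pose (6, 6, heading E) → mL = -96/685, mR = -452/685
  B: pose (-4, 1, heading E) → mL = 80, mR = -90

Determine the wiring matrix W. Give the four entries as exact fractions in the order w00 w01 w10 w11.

1 -1 -1 1/2

obs A: pose=(6,6,E) → sL=200/137, sR=8/5, mL=-96/685, mR=-452/685
obs B: pose=(-4,1,E) → sL=100, sR=20, mL=80, mR=-90
sensor matrix S = [[200/137, 8/5], [100, 20]]; det S = -17920/137
solve [mL_A; mL_B] = S·[w00; w01] and [mR_A; mR_B] = S·[w10; w11]:
  w00 = 1, w01 = -1, w10 = -1, w11 = 1/2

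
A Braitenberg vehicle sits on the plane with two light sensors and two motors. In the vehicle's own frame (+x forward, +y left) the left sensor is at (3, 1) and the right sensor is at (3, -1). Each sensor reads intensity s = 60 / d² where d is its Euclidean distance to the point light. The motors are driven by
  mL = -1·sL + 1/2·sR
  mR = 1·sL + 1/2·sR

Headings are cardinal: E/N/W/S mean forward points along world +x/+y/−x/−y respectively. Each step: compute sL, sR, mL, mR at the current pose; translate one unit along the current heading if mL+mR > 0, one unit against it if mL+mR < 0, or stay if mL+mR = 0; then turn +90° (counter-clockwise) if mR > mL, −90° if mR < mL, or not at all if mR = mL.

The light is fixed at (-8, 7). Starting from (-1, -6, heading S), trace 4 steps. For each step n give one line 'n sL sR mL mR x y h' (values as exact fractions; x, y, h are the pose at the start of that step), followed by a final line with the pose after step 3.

0 3/16 15/73 -99/1168 339/1168 -1 -6 S
1 60/269 12/65 -2286/17485 5514/17485 -1 -7 E
2 6/17 30/101 -351/1717 861/1717 0 -7 N
3 60/221 60/169 -270/2873 1290/2873 0 -6 W
final -1 -6 S

n=0: pose=(-1,-6,S); sL=3/16, sR=15/73; mL=-99/1168, mR=339/1168; mL+mR=15/73 → advance +1; mR−mL=3/8 → turn +1·90°
n=1: pose=(-1,-7,E); sL=60/269, sR=12/65; mL=-2286/17485, mR=5514/17485; mL+mR=12/65 → advance +1; mR−mL=120/269 → turn +1·90°
n=2: pose=(0,-7,N); sL=6/17, sR=30/101; mL=-351/1717, mR=861/1717; mL+mR=30/101 → advance +1; mR−mL=12/17 → turn +1·90°
n=3: pose=(0,-6,W); sL=60/221, sR=60/169; mL=-270/2873, mR=1290/2873; mL+mR=60/169 → advance +1; mR−mL=120/221 → turn +1·90°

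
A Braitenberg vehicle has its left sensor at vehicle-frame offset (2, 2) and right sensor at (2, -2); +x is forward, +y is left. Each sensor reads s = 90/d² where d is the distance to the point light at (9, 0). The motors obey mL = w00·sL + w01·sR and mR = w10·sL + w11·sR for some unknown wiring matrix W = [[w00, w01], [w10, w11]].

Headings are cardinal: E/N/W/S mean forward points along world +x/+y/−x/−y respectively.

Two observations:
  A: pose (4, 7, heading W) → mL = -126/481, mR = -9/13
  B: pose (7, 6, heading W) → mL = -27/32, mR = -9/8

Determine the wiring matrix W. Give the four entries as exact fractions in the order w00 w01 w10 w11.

obs A: pose=(4,7,W) → sL=45/37, sR=9/13, mL=-126/481, mR=-9/13
obs B: pose=(7,6,W) → sL=45/16, sR=9/8, mL=-27/32, mR=-9/8
sensor matrix S = [[45/37, 9/13], [45/16, 9/8]]; det S = -4455/7696
solve [mL_A; mL_B] = S·[w00; w01] and [mR_A; mR_B] = S·[w10; w11]:
  w00 = -1/2, w01 = 1/2, w10 = 0, w11 = -1

-1/2 1/2 0 -1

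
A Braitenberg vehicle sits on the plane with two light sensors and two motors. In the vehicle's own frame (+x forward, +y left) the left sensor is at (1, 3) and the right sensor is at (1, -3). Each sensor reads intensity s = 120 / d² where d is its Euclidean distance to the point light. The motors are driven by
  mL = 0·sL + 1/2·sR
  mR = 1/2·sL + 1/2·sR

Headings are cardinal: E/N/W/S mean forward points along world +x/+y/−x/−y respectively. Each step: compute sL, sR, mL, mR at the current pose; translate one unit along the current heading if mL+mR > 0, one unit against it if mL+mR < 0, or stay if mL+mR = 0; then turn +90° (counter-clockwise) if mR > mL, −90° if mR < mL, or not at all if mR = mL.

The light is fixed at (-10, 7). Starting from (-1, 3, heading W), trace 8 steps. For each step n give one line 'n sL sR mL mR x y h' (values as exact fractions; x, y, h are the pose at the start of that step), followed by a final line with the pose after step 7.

0 120/113 24/13 12/13 2136/1469 -1 3 W
1 60/73 12/5 6/5 588/365 -2 3 S
2 24/17 24/29 12/29 552/493 -2 2 E
3 30/13 3/4 3/8 159/104 -1 2 N
4 120/113 24/13 12/13 2136/1469 -1 3 W
5 60/73 12/5 6/5 588/365 -2 3 S
6 24/17 24/29 12/29 552/493 -2 2 E
7 30/13 3/4 3/8 159/104 -1 2 N
final -1 3 W

n=0: pose=(-1,3,W); sL=120/113, sR=24/13; mL=12/13, mR=2136/1469; mL+mR=3492/1469 → advance +1; mR−mL=60/113 → turn +1·90°
n=1: pose=(-2,3,S); sL=60/73, sR=12/5; mL=6/5, mR=588/365; mL+mR=1026/365 → advance +1; mR−mL=30/73 → turn +1·90°
n=2: pose=(-2,2,E); sL=24/17, sR=24/29; mL=12/29, mR=552/493; mL+mR=756/493 → advance +1; mR−mL=12/17 → turn +1·90°
n=3: pose=(-1,2,N); sL=30/13, sR=3/4; mL=3/8, mR=159/104; mL+mR=99/52 → advance +1; mR−mL=15/13 → turn +1·90°
n=4: pose=(-1,3,W); sL=120/113, sR=24/13; mL=12/13, mR=2136/1469; mL+mR=3492/1469 → advance +1; mR−mL=60/113 → turn +1·90°
n=5: pose=(-2,3,S); sL=60/73, sR=12/5; mL=6/5, mR=588/365; mL+mR=1026/365 → advance +1; mR−mL=30/73 → turn +1·90°
n=6: pose=(-2,2,E); sL=24/17, sR=24/29; mL=12/29, mR=552/493; mL+mR=756/493 → advance +1; mR−mL=12/17 → turn +1·90°
n=7: pose=(-1,2,N); sL=30/13, sR=3/4; mL=3/8, mR=159/104; mL+mR=99/52 → advance +1; mR−mL=15/13 → turn +1·90°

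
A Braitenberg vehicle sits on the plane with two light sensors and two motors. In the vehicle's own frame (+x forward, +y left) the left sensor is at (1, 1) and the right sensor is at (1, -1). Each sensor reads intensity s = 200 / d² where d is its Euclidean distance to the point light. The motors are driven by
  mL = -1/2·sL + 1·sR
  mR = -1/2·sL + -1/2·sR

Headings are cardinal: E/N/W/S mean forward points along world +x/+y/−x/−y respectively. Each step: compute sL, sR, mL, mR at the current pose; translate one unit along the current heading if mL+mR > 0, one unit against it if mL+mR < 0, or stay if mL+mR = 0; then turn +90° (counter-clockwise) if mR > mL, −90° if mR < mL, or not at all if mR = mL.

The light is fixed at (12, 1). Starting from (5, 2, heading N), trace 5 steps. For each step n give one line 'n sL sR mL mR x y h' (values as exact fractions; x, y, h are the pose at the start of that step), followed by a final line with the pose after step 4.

0 50/17 5 60/17 -135/34 5 2 N
1 200/37 200/37 100/37 -200/37 5 1 E
2 4 100/41 18/41 -132/41 4 1 S
3 200/81 40/17 1540/1377 -3320/1377 4 2 W
4 50/17 5 60/17 -135/34 5 2 N
final 5 1 E

n=0: pose=(5,2,N); sL=50/17, sR=5; mL=60/17, mR=-135/34; mL+mR=-15/34 → advance -1; mR−mL=-15/2 → turn -1·90°
n=1: pose=(5,1,E); sL=200/37, sR=200/37; mL=100/37, mR=-200/37; mL+mR=-100/37 → advance -1; mR−mL=-300/37 → turn -1·90°
n=2: pose=(4,1,S); sL=4, sR=100/41; mL=18/41, mR=-132/41; mL+mR=-114/41 → advance -1; mR−mL=-150/41 → turn -1·90°
n=3: pose=(4,2,W); sL=200/81, sR=40/17; mL=1540/1377, mR=-3320/1377; mL+mR=-1780/1377 → advance -1; mR−mL=-60/17 → turn -1·90°
n=4: pose=(5,2,N); sL=50/17, sR=5; mL=60/17, mR=-135/34; mL+mR=-15/34 → advance -1; mR−mL=-15/2 → turn -1·90°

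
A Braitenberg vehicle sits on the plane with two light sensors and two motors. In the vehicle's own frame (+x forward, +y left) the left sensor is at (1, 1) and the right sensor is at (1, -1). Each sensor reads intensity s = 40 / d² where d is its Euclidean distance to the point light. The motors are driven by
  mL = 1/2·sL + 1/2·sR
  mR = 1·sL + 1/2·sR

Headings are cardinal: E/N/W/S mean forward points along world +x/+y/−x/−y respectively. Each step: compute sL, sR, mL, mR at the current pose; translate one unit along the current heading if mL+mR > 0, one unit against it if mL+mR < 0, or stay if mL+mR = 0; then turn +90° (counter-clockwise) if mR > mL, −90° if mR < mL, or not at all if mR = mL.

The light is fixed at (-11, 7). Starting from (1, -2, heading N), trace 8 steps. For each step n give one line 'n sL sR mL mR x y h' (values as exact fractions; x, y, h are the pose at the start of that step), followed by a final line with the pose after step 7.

n=0: pose=(1,-2,N); sL=8/37, sR=40/233; mL=1672/8621, mR=2604/8621; mL+mR=4276/8621 → advance +1; mR−mL=4/37 → turn +1·90°
n=1: pose=(1,-1,W); sL=20/101, sR=4/17; mL=372/1717, mR=542/1717; mL+mR=914/1717 → advance +1; mR−mL=10/101 → turn +1·90°
n=2: pose=(0,-1,S); sL=8/45, sR=40/181; mL=1624/8145, mR=2348/8145; mL+mR=1324/2715 → advance +1; mR−mL=4/45 → turn +1·90°
n=3: pose=(0,-2,E); sL=5/26, sR=10/61; mL=565/3172, mR=435/1586; mL+mR=1435/3172 → advance +1; mR−mL=5/52 → turn +1·90°
n=4: pose=(1,-2,N); sL=8/37, sR=40/233; mL=1672/8621, mR=2604/8621; mL+mR=4276/8621 → advance +1; mR−mL=4/37 → turn +1·90°
n=5: pose=(1,-1,W); sL=20/101, sR=4/17; mL=372/1717, mR=542/1717; mL+mR=914/1717 → advance +1; mR−mL=10/101 → turn +1·90°
n=6: pose=(0,-1,S); sL=8/45, sR=40/181; mL=1624/8145, mR=2348/8145; mL+mR=1324/2715 → advance +1; mR−mL=4/45 → turn +1·90°
n=7: pose=(0,-2,E); sL=5/26, sR=10/61; mL=565/3172, mR=435/1586; mL+mR=1435/3172 → advance +1; mR−mL=5/52 → turn +1·90°

0 8/37 40/233 1672/8621 2604/8621 1 -2 N
1 20/101 4/17 372/1717 542/1717 1 -1 W
2 8/45 40/181 1624/8145 2348/8145 0 -1 S
3 5/26 10/61 565/3172 435/1586 0 -2 E
4 8/37 40/233 1672/8621 2604/8621 1 -2 N
5 20/101 4/17 372/1717 542/1717 1 -1 W
6 8/45 40/181 1624/8145 2348/8145 0 -1 S
7 5/26 10/61 565/3172 435/1586 0 -2 E
final 1 -2 N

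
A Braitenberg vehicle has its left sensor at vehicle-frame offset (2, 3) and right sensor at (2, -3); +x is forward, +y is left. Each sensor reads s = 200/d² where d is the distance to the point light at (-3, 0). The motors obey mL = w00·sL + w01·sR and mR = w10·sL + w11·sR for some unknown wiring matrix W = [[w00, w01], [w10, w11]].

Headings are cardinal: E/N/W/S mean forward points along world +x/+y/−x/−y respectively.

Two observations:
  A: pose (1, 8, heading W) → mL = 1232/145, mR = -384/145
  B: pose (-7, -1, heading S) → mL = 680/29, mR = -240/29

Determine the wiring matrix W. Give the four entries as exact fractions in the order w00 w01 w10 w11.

obs A: pose=(1,8,W) → sL=200/29, sR=8/5, mL=1232/145, mR=-384/145
obs B: pose=(-7,-1,S) → sL=20, sR=100/29, mL=680/29, mR=-240/29
sensor matrix S = [[200/29, 8/5], [20, 100/29]]; det S = -6912/841
solve [mL_A; mL_B] = S·[w00; w01] and [mR_A; mR_B] = S·[w10; w11]:
  w00 = 1, w01 = 1, w10 = -1/2, w11 = 1/2

1 1 -1/2 1/2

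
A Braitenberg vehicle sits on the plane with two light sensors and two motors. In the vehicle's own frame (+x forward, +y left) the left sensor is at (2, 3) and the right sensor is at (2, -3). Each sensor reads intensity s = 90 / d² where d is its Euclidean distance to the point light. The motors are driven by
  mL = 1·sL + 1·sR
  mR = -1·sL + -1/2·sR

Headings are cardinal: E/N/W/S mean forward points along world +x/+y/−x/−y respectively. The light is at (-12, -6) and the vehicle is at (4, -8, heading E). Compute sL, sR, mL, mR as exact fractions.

left sensor world pos  = (6, -5); dL² = 325
right sensor world pos = (6, -11); dR² = 349
sL = 90/325 = 18/65
sR = 90/349 = 90/349
mL = 1·sL + 1·sR = 12132/22685
mR = -1·sL + -1/2·sR = -9207/22685

18/65 90/349 12132/22685 -9207/22685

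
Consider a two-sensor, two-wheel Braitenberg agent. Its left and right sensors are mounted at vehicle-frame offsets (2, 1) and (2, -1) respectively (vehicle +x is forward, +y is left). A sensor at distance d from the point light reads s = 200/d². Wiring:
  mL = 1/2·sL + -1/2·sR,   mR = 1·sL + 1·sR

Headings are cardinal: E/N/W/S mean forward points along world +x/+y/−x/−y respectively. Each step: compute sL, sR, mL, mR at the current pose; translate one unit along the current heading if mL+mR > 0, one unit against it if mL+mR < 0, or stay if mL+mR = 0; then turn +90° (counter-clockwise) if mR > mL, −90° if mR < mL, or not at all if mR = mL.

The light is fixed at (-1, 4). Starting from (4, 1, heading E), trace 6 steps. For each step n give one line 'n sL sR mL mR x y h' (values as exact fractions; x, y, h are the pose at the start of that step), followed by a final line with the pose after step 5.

0 200/53 40/13 240/689 4720/689 4 1 E
1 100/13 4 24/13 152/13 5 1 N
2 8 200/17 -32/17 336/17 5 2 W
3 50/13 25/4 -125/104 525/52 4 2 S
4 200/53 40/13 240/689 4720/689 4 1 E
5 100/13 4 24/13 152/13 5 1 N
final 5 2 W

n=0: pose=(4,1,E); sL=200/53, sR=40/13; mL=240/689, mR=4720/689; mL+mR=4960/689 → advance +1; mR−mL=4480/689 → turn +1·90°
n=1: pose=(5,1,N); sL=100/13, sR=4; mL=24/13, mR=152/13; mL+mR=176/13 → advance +1; mR−mL=128/13 → turn +1·90°
n=2: pose=(5,2,W); sL=8, sR=200/17; mL=-32/17, mR=336/17; mL+mR=304/17 → advance +1; mR−mL=368/17 → turn +1·90°
n=3: pose=(4,2,S); sL=50/13, sR=25/4; mL=-125/104, mR=525/52; mL+mR=925/104 → advance +1; mR−mL=1175/104 → turn +1·90°
n=4: pose=(4,1,E); sL=200/53, sR=40/13; mL=240/689, mR=4720/689; mL+mR=4960/689 → advance +1; mR−mL=4480/689 → turn +1·90°
n=5: pose=(5,1,N); sL=100/13, sR=4; mL=24/13, mR=152/13; mL+mR=176/13 → advance +1; mR−mL=128/13 → turn +1·90°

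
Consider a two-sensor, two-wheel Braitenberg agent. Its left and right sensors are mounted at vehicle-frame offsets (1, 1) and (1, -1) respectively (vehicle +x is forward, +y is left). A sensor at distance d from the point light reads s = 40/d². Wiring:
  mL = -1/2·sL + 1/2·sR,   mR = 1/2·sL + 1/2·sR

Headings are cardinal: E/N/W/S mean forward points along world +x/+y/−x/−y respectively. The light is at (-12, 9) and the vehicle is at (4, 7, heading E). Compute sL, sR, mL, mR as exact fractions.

4/29 20/149 -8/4321 588/4321

left sensor world pos  = (5, 8); dL² = 290
right sensor world pos = (5, 6); dR² = 298
sL = 40/290 = 4/29
sR = 40/298 = 20/149
mL = -1/2·sL + 1/2·sR = -8/4321
mR = 1/2·sL + 1/2·sR = 588/4321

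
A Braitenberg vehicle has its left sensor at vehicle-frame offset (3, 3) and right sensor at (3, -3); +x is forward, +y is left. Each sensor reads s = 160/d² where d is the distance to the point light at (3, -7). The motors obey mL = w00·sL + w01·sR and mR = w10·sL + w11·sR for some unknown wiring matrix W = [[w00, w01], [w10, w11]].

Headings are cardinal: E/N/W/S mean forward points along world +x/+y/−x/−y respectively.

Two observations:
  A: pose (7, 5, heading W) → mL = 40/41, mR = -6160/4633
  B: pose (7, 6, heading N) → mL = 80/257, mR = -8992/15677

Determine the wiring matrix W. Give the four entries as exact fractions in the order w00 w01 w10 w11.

1/2 0 -1/2 -1/2

obs A: pose=(7,5,W) → sL=80/41, sR=80/113, mL=40/41, mR=-6160/4633
obs B: pose=(7,6,N) → sL=160/257, sR=32/61, mL=80/257, mR=-8992/15677
sensor matrix S = [[80/41, 80/113], [160/257, 32/61]]; det S = 42332160/72631541
solve [mL_A; mL_B] = S·[w00; w01] and [mR_A; mR_B] = S·[w10; w11]:
  w00 = 1/2, w01 = 0, w10 = -1/2, w11 = -1/2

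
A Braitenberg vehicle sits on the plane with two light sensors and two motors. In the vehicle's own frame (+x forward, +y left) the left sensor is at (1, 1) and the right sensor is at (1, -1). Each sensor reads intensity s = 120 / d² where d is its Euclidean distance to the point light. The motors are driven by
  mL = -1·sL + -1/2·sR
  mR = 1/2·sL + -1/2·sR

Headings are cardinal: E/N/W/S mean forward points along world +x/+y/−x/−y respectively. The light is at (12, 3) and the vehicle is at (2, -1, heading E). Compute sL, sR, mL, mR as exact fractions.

left sensor world pos  = (3, 0); dL² = 90
right sensor world pos = (3, -2); dR² = 106
sL = 120/90 = 4/3
sR = 120/106 = 60/53
mL = -1·sL + -1/2·sR = -302/159
mR = 1/2·sL + -1/2·sR = 16/159

4/3 60/53 -302/159 16/159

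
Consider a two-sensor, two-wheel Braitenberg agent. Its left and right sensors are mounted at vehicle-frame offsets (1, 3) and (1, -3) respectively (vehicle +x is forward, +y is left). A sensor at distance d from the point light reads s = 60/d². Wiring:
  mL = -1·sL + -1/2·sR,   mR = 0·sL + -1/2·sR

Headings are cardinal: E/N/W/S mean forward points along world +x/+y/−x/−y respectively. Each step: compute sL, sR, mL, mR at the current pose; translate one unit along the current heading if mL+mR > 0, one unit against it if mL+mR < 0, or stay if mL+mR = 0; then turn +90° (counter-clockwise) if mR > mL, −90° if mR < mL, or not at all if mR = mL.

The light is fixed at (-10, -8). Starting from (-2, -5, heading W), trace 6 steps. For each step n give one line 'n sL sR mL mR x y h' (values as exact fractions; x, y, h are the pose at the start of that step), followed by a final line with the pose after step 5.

0 60/49 12/17 -1314/833 -6/17 -2 -5 W
1 15/37 3/2 -171/148 -3/4 -1 -5 S
2 60/149 60/101 -10530/15049 -30/101 -1 -4 E
3 6/5 30/73 -513/365 -15/73 -2 -4 N
4 60/49 12/17 -1314/833 -6/17 -2 -5 W
5 15/37 3/2 -171/148 -3/4 -1 -5 S
final -1 -4 E

n=0: pose=(-2,-5,W); sL=60/49, sR=12/17; mL=-1314/833, mR=-6/17; mL+mR=-1608/833 → advance -1; mR−mL=60/49 → turn +1·90°
n=1: pose=(-1,-5,S); sL=15/37, sR=3/2; mL=-171/148, mR=-3/4; mL+mR=-141/74 → advance -1; mR−mL=15/37 → turn +1·90°
n=2: pose=(-1,-4,E); sL=60/149, sR=60/101; mL=-10530/15049, mR=-30/101; mL+mR=-15000/15049 → advance -1; mR−mL=60/149 → turn +1·90°
n=3: pose=(-2,-4,N); sL=6/5, sR=30/73; mL=-513/365, mR=-15/73; mL+mR=-588/365 → advance -1; mR−mL=6/5 → turn +1·90°
n=4: pose=(-2,-5,W); sL=60/49, sR=12/17; mL=-1314/833, mR=-6/17; mL+mR=-1608/833 → advance -1; mR−mL=60/49 → turn +1·90°
n=5: pose=(-1,-5,S); sL=15/37, sR=3/2; mL=-171/148, mR=-3/4; mL+mR=-141/74 → advance -1; mR−mL=15/37 → turn +1·90°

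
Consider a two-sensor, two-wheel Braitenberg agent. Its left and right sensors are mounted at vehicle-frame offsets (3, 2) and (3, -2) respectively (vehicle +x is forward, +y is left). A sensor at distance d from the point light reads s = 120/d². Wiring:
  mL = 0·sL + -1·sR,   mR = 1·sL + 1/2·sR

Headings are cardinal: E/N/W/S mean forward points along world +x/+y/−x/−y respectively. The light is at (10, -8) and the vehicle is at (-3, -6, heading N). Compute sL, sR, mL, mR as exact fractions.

left sensor world pos  = (-5, -3); dL² = 250
right sensor world pos = (-1, -3); dR² = 146
sL = 120/250 = 12/25
sR = 120/146 = 60/73
mL = 0·sL + -1·sR = -60/73
mR = 1·sL + 1/2·sR = 1626/1825

12/25 60/73 -60/73 1626/1825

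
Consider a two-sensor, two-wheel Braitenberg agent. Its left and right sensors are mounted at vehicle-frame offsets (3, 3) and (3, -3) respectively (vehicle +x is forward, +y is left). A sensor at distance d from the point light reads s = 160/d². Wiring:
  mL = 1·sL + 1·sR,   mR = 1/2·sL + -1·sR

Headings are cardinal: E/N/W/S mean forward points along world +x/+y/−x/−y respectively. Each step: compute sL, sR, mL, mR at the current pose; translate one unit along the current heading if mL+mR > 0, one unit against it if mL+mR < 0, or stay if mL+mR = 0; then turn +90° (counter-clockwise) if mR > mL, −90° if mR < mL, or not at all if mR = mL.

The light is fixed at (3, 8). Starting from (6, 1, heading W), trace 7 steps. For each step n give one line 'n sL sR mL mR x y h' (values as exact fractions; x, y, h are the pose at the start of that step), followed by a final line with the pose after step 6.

0 8/5 10 58/5 -46/5 6 1 W
1 160/17 160/41 9280/697 560/697 5 1 N
2 80/17 80/53 5600/901 760/901 5 2 E
3 160/117 160/81 3520/1053 -1360/1053 6 2 S
4 8/5 10 58/5 -46/5 6 1 W
5 160/17 160/41 9280/697 560/697 5 1 N
6 80/17 80/53 5600/901 760/901 5 2 E
final 6 2 S

n=0: pose=(6,1,W); sL=8/5, sR=10; mL=58/5, mR=-46/5; mL+mR=12/5 → advance +1; mR−mL=-104/5 → turn -1·90°
n=1: pose=(5,1,N); sL=160/17, sR=160/41; mL=9280/697, mR=560/697; mL+mR=240/17 → advance +1; mR−mL=-8720/697 → turn -1·90°
n=2: pose=(5,2,E); sL=80/17, sR=80/53; mL=5600/901, mR=760/901; mL+mR=120/17 → advance +1; mR−mL=-4840/901 → turn -1·90°
n=3: pose=(6,2,S); sL=160/117, sR=160/81; mL=3520/1053, mR=-1360/1053; mL+mR=80/39 → advance +1; mR−mL=-4880/1053 → turn -1·90°
n=4: pose=(6,1,W); sL=8/5, sR=10; mL=58/5, mR=-46/5; mL+mR=12/5 → advance +1; mR−mL=-104/5 → turn -1·90°
n=5: pose=(5,1,N); sL=160/17, sR=160/41; mL=9280/697, mR=560/697; mL+mR=240/17 → advance +1; mR−mL=-8720/697 → turn -1·90°
n=6: pose=(5,2,E); sL=80/17, sR=80/53; mL=5600/901, mR=760/901; mL+mR=120/17 → advance +1; mR−mL=-4840/901 → turn -1·90°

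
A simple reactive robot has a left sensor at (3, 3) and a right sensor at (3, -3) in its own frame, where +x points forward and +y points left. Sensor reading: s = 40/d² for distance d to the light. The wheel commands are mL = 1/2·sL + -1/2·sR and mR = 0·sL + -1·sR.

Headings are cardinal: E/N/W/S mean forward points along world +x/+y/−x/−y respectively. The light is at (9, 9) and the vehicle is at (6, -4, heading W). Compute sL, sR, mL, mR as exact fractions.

left sensor world pos  = (3, -7); dL² = 292
right sensor world pos = (3, -1); dR² = 136
sL = 40/292 = 10/73
sR = 40/136 = 5/17
mL = 1/2·sL + -1/2·sR = -195/2482
mR = 0·sL + -1·sR = -5/17

10/73 5/17 -195/2482 -5/17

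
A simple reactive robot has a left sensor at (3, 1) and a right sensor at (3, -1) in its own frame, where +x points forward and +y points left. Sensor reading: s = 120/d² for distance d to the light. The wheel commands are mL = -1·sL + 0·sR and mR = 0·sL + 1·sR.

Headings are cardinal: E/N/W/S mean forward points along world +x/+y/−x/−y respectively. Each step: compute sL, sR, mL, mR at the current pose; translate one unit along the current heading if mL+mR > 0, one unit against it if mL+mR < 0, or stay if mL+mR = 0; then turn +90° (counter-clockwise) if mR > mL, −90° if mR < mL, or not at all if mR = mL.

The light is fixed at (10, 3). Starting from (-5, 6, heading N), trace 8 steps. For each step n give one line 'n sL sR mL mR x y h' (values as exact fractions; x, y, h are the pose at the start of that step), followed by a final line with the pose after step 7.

0 30/73 15/29 -30/73 15/29 -5 6 N
1 40/111 120/349 -40/111 120/349 -5 7 W
2 12/17 60/113 -12/17 60/113 -4 7 S
3 120/157 120/137 -120/157 120/137 -4 8 E
4 6/13 15/26 -6/13 15/26 -3 8 N
5 120/281 24/61 -120/281 24/61 -3 9 W
6 12/13 60/89 -12/13 60/89 -2 9 S
7 24/29 40/39 -24/29 40/39 -2 10 E
final -1 10 N

n=0: pose=(-5,6,N); sL=30/73, sR=15/29; mL=-30/73, mR=15/29; mL+mR=225/2117 → advance +1; mR−mL=1965/2117 → turn +1·90°
n=1: pose=(-5,7,W); sL=40/111, sR=120/349; mL=-40/111, mR=120/349; mL+mR=-640/38739 → advance -1; mR−mL=27280/38739 → turn +1·90°
n=2: pose=(-4,7,S); sL=12/17, sR=60/113; mL=-12/17, mR=60/113; mL+mR=-336/1921 → advance -1; mR−mL=2376/1921 → turn +1·90°
n=3: pose=(-4,8,E); sL=120/157, sR=120/137; mL=-120/157, mR=120/137; mL+mR=2400/21509 → advance +1; mR−mL=35280/21509 → turn +1·90°
n=4: pose=(-3,8,N); sL=6/13, sR=15/26; mL=-6/13, mR=15/26; mL+mR=3/26 → advance +1; mR−mL=27/26 → turn +1·90°
n=5: pose=(-3,9,W); sL=120/281, sR=24/61; mL=-120/281, mR=24/61; mL+mR=-576/17141 → advance -1; mR−mL=14064/17141 → turn +1·90°
n=6: pose=(-2,9,S); sL=12/13, sR=60/89; mL=-12/13, mR=60/89; mL+mR=-288/1157 → advance -1; mR−mL=1848/1157 → turn +1·90°
n=7: pose=(-2,10,E); sL=24/29, sR=40/39; mL=-24/29, mR=40/39; mL+mR=224/1131 → advance +1; mR−mL=2096/1131 → turn +1·90°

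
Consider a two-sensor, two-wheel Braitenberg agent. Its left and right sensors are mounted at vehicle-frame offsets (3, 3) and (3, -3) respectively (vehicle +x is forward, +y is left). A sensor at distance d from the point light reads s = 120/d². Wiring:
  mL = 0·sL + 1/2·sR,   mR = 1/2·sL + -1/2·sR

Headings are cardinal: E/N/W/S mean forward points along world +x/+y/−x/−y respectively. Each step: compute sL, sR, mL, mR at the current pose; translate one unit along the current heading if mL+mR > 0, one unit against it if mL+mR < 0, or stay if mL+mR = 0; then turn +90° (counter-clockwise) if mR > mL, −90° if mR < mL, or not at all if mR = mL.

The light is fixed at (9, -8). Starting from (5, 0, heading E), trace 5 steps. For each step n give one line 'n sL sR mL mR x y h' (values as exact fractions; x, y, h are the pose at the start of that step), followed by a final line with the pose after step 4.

n=0: pose=(5,0,E); sL=60/61, sR=60/13; mL=30/13, mR=-1440/793; mL+mR=30/61 → advance +1; mR−mL=-3270/793 → turn -1·90°
n=1: pose=(6,0,S); sL=24/5, sR=120/61; mL=60/61, mR=432/305; mL+mR=12/5 → advance +1; mR−mL=132/305 → turn +1·90°
n=2: pose=(6,-1,E); sL=6/5, sR=15/2; mL=15/4, mR=-63/20; mL+mR=3/5 → advance +1; mR−mL=-69/10 → turn -1·90°
n=3: pose=(7,-1,S); sL=120/17, sR=120/41; mL=60/41, mR=1440/697; mL+mR=60/17 → advance +1; mR−mL=420/697 → turn +1·90°
n=4: pose=(7,-2,E); sL=60/41, sR=12; mL=6, mR=-216/41; mL+mR=30/41 → advance +1; mR−mL=-462/41 → turn -1·90°

0 60/61 60/13 30/13 -1440/793 5 0 E
1 24/5 120/61 60/61 432/305 6 0 S
2 6/5 15/2 15/4 -63/20 6 -1 E
3 120/17 120/41 60/41 1440/697 7 -1 S
4 60/41 12 6 -216/41 7 -2 E
final 8 -2 S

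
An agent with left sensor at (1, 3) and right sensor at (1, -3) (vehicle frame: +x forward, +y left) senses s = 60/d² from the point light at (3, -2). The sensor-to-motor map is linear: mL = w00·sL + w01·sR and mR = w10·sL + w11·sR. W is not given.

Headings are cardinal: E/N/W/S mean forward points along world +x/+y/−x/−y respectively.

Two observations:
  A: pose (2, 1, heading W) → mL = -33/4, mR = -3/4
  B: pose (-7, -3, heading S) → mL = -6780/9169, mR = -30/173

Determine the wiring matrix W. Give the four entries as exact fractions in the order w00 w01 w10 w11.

obs A: pose=(2,1,W) → sL=15, sR=3/2, mL=-33/4, mR=-3/4
obs B: pose=(-7,-3,S) → sL=60/53, sR=60/173, mL=-6780/9169, mR=-30/173
sensor matrix S = [[15, 3/2], [60/53, 60/173]]; det S = 32130/9169
solve [mL_A; mL_B] = S·[w00; w01] and [mR_A; mR_B] = S·[w10; w11]:
  w00 = -1/2, w01 = -1/2, w10 = 0, w11 = -1/2

-1/2 -1/2 0 -1/2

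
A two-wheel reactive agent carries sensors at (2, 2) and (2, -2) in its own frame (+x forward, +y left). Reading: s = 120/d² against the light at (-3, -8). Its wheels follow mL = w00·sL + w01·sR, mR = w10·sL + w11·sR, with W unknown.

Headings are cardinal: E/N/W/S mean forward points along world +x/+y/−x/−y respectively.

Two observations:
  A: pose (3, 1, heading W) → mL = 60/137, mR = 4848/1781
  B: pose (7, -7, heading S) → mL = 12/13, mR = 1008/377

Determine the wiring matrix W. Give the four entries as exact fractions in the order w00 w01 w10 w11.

obs A: pose=(3,1,W) → sL=24/13, sR=120/137, mL=60/137, mR=4848/1781
obs B: pose=(7,-7,S) → sL=24/29, sR=24/13, mL=12/13, mR=1008/377
sensor matrix S = [[24/13, 120/137], [24/29, 24/13]]; det S = 1801728/671437
solve [mL_A; mL_B] = S·[w00; w01] and [mR_A; mR_B] = S·[w10; w11]:
  w00 = 0, w01 = 1/2, w10 = 1, w11 = 1

0 1/2 1 1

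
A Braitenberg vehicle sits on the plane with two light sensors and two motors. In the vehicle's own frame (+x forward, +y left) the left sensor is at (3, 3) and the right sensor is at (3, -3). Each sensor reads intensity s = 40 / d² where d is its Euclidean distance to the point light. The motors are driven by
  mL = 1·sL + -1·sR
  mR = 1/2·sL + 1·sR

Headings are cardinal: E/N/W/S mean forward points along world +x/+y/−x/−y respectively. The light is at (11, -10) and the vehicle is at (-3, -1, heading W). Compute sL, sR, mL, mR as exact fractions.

left sensor world pos  = (-6, -4); dL² = 325
right sensor world pos = (-6, 2); dR² = 433
sL = 40/325 = 8/65
sR = 40/433 = 40/433
mL = 1·sL + -1·sR = 864/28145
mR = 1/2·sL + 1·sR = 4332/28145

8/65 40/433 864/28145 4332/28145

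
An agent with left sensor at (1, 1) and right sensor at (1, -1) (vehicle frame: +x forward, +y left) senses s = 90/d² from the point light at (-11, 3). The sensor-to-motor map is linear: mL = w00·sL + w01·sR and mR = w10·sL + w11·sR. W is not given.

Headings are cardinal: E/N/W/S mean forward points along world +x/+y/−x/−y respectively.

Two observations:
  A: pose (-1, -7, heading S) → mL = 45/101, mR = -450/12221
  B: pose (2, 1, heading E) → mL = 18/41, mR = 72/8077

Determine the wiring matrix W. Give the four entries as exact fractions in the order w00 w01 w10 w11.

0 1 1/2 -1/2

obs A: pose=(-1,-7,S) → sL=45/121, sR=45/101, mL=45/101, mR=-450/12221
obs B: pose=(2,1,E) → sL=90/197, sR=18/41, mL=18/41, mR=72/8077
sensor matrix S = [[45/121, 45/101], [90/197, 18/41]]; det S = -3975480/98709017
solve [mL_A; mL_B] = S·[w00; w01] and [mR_A; mR_B] = S·[w10; w11]:
  w00 = 0, w01 = 1, w10 = 1/2, w11 = -1/2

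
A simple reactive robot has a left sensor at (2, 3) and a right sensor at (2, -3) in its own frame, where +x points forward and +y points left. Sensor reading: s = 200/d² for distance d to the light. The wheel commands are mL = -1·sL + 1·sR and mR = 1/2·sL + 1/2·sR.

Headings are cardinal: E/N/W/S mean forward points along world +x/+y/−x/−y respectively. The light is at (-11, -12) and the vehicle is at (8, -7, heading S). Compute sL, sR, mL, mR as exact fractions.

200/493 40/53 9120/26129 15160/26129

left sensor world pos  = (11, -9); dL² = 493
right sensor world pos = (5, -9); dR² = 265
sL = 200/493 = 200/493
sR = 200/265 = 40/53
mL = -1·sL + 1·sR = 9120/26129
mR = 1/2·sL + 1/2·sR = 15160/26129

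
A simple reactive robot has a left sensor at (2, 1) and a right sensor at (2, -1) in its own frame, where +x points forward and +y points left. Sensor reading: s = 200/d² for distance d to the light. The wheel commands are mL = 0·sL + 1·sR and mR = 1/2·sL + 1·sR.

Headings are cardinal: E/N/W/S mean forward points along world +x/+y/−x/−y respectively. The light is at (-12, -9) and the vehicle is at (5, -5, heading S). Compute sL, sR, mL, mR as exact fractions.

25/41 10/13 10/13 1145/1066

left sensor world pos  = (6, -7); dL² = 328
right sensor world pos = (4, -7); dR² = 260
sL = 200/328 = 25/41
sR = 200/260 = 10/13
mL = 0·sL + 1·sR = 10/13
mR = 1/2·sL + 1·sR = 1145/1066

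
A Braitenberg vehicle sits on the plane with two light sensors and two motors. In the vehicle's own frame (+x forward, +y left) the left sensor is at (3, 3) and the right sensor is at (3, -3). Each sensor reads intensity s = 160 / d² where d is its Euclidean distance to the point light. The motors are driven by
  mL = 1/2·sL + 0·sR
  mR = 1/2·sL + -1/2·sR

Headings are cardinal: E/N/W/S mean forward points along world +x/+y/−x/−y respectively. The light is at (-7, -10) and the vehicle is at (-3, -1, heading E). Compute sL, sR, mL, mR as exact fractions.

160/193 32/17 80/193 -1728/3281

left sensor world pos  = (0, 2); dL² = 193
right sensor world pos = (0, -4); dR² = 85
sL = 160/193 = 160/193
sR = 160/85 = 32/17
mL = 1/2·sL + 0·sR = 80/193
mR = 1/2·sL + -1/2·sR = -1728/3281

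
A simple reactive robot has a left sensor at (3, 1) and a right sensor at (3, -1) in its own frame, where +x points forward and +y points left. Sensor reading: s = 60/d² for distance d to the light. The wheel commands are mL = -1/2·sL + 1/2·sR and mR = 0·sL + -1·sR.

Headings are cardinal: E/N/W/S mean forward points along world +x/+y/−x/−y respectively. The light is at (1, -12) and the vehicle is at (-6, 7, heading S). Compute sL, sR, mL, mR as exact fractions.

left sensor world pos  = (-5, 4); dL² = 292
right sensor world pos = (-7, 4); dR² = 320
sL = 60/292 = 15/73
sR = 60/320 = 3/16
mL = -1/2·sL + 1/2·sR = -21/2336
mR = 0·sL + -1·sR = -3/16

15/73 3/16 -21/2336 -3/16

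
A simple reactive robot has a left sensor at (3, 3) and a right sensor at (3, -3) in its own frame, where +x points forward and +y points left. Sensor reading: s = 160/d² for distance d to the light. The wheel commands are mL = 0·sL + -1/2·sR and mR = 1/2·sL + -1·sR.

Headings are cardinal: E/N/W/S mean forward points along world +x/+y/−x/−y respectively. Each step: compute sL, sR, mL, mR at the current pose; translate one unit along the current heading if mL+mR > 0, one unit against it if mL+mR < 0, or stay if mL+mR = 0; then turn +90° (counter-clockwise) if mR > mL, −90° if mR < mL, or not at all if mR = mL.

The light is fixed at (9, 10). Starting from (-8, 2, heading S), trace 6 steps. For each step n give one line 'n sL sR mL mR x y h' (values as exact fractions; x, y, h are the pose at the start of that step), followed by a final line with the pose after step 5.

n=0: pose=(-8,2,S); sL=160/317, sR=160/521; mL=-80/521, mR=-9040/165157; mL+mR=-34400/165157 → advance -1; mR−mL=16320/165157 → turn +1·90°
n=1: pose=(-8,3,E); sL=40/53, sR=20/37; mL=-10/37, mR=-320/1961; mL+mR=-850/1961 → advance -1; mR−mL=210/1961 → turn +1·90°
n=2: pose=(-9,3,N); sL=160/457, sR=160/241; mL=-80/241, mR=-53840/110137; mL+mR=-90400/110137 → advance -1; mR−mL=-17280/110137 → turn -1·90°
n=3: pose=(-9,2,E); sL=16/25, sR=80/173; mL=-40/173, mR=-616/4325; mL+mR=-1616/4325 → advance -1; mR−mL=384/4325 → turn +1·90°
n=4: pose=(-10,2,N); sL=160/509, sR=160/281; mL=-80/281, mR=-58960/143029; mL+mR=-99680/143029 → advance -1; mR−mL=-18240/143029 → turn -1·90°
n=5: pose=(-10,1,E); sL=40/73, sR=2/5; mL=-1/5, mR=-46/365; mL+mR=-119/365 → advance -1; mR−mL=27/365 → turn +1·90°

0 160/317 160/521 -80/521 -9040/165157 -8 2 S
1 40/53 20/37 -10/37 -320/1961 -8 3 E
2 160/457 160/241 -80/241 -53840/110137 -9 3 N
3 16/25 80/173 -40/173 -616/4325 -9 2 E
4 160/509 160/281 -80/281 -58960/143029 -10 2 N
5 40/73 2/5 -1/5 -46/365 -10 1 E
final -11 1 N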